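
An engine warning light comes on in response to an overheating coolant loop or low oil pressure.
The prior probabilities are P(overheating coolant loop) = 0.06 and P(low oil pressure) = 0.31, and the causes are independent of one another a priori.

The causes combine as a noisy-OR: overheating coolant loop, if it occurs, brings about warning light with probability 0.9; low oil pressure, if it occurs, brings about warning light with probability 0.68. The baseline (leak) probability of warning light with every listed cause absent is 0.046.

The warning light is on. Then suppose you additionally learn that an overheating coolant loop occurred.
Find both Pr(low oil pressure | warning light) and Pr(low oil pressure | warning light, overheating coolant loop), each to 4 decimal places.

Under noisy-OR, P(warning light | causes) = 1 − (1−0.046)·∏(1−qᵢ) over the active causes.
P(warning light) = 0.046×0.94×0.69 + 0.69472×0.94×0.31 + 0.9046×0.06×0.69 + 0.969472×0.06×0.31 = 0.029836 + 0.202441 + 0.037450 + 0.018032 = 0.287759
The low oil pressure-present share is 0.202441 + 0.018032 = 0.220473.
Hence the posterior is 0.220473/0.287759 ≈ 0.7662.

With the extra evidence:
Sum P(warning light|·) weighted by the priors over both values of low oil pressure:
  P(warning light | overheating coolant loop) = 0.9046*0.69 + 0.969472*0.31
        = 0.624174 + 0.300536 = 0.924710
The terms with low oil pressure present sum to 0.300536, so
  P(low oil pressure | warning light, overheating coolant loop) = 0.300536 / 0.924710 ≈ 0.3250

Pr(low oil pressure | warning light) ≈ 0.7662; Pr(low oil pressure | warning light, overheating coolant loop) ≈ 0.3250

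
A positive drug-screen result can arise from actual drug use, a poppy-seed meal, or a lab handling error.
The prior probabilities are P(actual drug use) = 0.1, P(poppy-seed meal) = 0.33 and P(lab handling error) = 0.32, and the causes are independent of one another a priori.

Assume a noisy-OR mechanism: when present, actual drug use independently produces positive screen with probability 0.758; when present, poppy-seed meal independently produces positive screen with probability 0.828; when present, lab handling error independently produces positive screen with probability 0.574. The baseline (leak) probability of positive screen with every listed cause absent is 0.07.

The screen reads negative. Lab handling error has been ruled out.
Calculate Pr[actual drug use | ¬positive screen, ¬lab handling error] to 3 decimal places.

Under noisy-OR, P(positive screen | causes) = 1 − (1−0.07)·∏(1−qᵢ) over the active causes.
Numerator (weight on configurations with actual drug use): 0.015079 + 0.001277 = 0.016356
The normalizing constant is 0.93×0.9×0.67 + 0.15996×0.9×0.33 + 0.22506×0.1×0.67 + 0.03871×0.1×0.33 = 0.624654
Posterior = 0.016356 / 0.624654 ≈ 0.026

Pr[actual drug use | ¬positive screen, ¬lab handling error] ≈ 0.026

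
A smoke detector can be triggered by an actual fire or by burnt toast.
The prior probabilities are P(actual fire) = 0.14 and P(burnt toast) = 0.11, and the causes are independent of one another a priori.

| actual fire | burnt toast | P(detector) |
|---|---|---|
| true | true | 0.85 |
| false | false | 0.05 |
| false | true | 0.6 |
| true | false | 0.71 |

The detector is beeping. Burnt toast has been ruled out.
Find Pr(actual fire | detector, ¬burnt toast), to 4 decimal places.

Sum P(detector|·) weighted by the priors over both values of actual fire:
  P(detector | ¬burnt toast) = 0.05×0.86 + 0.71×0.14
        = 0.043000 + 0.099400 = 0.142400
The terms with actual fire present sum to 0.099400, so
  P(actual fire | detector, ¬burnt toast) = 0.099400 / 0.142400 ≈ 0.6980

Pr(actual fire | detector, ¬burnt toast) ≈ 0.6980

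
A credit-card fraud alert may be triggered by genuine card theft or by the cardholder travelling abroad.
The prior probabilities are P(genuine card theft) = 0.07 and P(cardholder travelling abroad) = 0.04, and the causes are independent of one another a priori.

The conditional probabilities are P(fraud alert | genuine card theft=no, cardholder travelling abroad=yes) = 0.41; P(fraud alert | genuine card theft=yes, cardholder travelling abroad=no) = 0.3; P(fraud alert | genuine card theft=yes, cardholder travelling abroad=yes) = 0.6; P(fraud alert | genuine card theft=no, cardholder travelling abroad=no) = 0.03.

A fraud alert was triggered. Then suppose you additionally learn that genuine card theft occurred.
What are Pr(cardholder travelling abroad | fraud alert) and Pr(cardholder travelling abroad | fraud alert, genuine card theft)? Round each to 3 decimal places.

Pr(cardholder travelling abroad | fraud alert) ≈ 0.265; Pr(cardholder travelling abroad | fraud alert, genuine card theft) ≈ 0.077

Weight on cardholder travelling abroad=true, given the evidence: 0.015252 + 0.001680 = 0.016932
Normalizer over all consistent configurations: 0.03*0.93*0.96 + 0.41*0.93*0.04 + 0.3*0.07*0.96 + 0.6*0.07*0.04 = 0.063876
Posterior = 0.016932 / 0.063876 ≈ 0.265

With the extra evidence:
Sum P(fraud alert|·) weighted by the priors over both values of cardholder travelling abroad:
  P(fraud alert | genuine card theft) = 0.3·0.96 + 0.6·0.04
        = 0.288000 + 0.024000 = 0.312000
The terms with cardholder travelling abroad present sum to 0.024000, so
  P(cardholder travelling abroad | fraud alert, genuine card theft) = 0.024000 / 0.312000 ≈ 0.077
Conditioning on genuine card theft lowers the posterior on cardholder travelling abroad: the classic explaining-away effect in a common-effect structure.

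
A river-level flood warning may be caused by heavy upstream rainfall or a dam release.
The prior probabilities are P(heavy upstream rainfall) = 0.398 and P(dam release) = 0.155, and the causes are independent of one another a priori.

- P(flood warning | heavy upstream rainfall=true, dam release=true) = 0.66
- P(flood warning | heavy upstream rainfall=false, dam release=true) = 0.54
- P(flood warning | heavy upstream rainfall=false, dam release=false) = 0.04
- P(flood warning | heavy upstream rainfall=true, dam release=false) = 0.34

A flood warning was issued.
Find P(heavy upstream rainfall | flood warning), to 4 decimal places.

P(heavy upstream rainfall | flood warning) ≈ 0.6867

By total probability over the 4 (heavy upstream rainfall, dam release) configurations:
  P(flood warning) = 0.04·0.602·0.845 + 0.54·0.602·0.155 + 0.34·0.398·0.845 + 0.66·0.398·0.155
        = 0.020348 + 0.050387 + 0.114345 + 0.040715 = 0.225795
Keeping only the heavy upstream rainfall-present terms gives 0.155060, so
  P(heavy upstream rainfall | flood warning) = 0.155060 / 0.225795 ≈ 0.6867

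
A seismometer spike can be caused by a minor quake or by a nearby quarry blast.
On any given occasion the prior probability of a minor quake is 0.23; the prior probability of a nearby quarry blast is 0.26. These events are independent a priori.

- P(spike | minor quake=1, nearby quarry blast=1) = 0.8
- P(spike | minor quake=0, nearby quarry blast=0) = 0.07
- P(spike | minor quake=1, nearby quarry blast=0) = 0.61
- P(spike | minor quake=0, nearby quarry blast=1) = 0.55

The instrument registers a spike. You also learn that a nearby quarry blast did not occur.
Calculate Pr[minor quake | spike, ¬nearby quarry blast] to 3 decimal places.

Pr[minor quake | spike, ¬nearby quarry blast] ≈ 0.722

Enumerate both values of minor quake and weight by the priors:
  P(spike | ¬nearby quarry blast) = 0.07·0.77 + 0.61·0.23
        = 0.053900 + 0.140300 = 0.194200
Configurations with minor quake contribute 0.140300, so
  P(minor quake | spike, ¬nearby quarry blast) = 0.140300 / 0.194200 ≈ 0.722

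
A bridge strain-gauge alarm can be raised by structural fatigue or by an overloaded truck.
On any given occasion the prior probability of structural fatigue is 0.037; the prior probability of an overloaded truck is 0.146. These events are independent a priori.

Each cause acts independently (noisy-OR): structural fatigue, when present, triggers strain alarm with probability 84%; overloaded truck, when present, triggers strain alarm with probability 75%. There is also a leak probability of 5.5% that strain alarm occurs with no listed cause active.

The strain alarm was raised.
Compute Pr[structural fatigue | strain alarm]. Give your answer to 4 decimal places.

Under noisy-OR, P(strain alarm | causes) = 1 − (1−0.055)·∏(1−qᵢ) over the active causes.
P(strain alarm) = 0.055*0.963*0.854 + 0.76375*0.963*0.146 + 0.8488*0.037*0.854 + 0.9622*0.037*0.146 = 0.045232 + 0.107382 + 0.026820 + 0.005198 = 0.184632
The structural fatigue-present share is 0.026820 + 0.005198 = 0.032018.
P(structural fatigue | strain alarm) = 0.032018 / 0.184632 ≈ 0.1734

Pr[structural fatigue | strain alarm] ≈ 0.1734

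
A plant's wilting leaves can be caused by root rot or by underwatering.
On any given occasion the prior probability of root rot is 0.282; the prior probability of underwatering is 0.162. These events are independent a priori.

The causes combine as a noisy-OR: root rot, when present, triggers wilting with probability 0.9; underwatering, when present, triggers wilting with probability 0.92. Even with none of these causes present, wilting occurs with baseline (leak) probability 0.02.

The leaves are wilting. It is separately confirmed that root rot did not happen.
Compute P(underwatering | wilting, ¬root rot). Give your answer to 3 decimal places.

Under noisy-OR, P(wilting | causes) = 1 − (1−0.02)·∏(1−qᵢ) over the active causes.
Numerator (weight on configurations with underwatering): 0.9216×0.162 = 0.149299
Denominator P(wilting | ¬root rot): 0.02×0.838 + 0.9216×0.162 = 0.166059
P(underwatering | wilting, ¬root rot) = 0.149299/0.166059 ≈ 0.899

P(underwatering | wilting, ¬root rot) ≈ 0.899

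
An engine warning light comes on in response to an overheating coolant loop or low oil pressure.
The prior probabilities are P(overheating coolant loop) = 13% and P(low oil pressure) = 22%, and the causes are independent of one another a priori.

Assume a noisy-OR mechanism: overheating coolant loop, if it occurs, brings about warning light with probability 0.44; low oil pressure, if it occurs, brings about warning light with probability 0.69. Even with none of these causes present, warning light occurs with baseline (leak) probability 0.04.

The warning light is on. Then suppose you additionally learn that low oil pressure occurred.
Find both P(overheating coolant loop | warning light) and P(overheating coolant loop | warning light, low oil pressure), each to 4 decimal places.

P(overheating coolant loop | warning light) ≈ 0.3044; P(overheating coolant loop | warning light, low oil pressure) ≈ 0.1506

Under noisy-OR, P(warning light | causes) = 1 − (1−0.04)·∏(1−qᵢ) over the active causes.
P(warning light) = 0.04×0.87×0.78 + 0.7024×0.87×0.22 + 0.4624×0.13×0.78 + 0.833344×0.13×0.22 = 0.027144 + 0.134439 + 0.046887 + 0.023834 = 0.232304
Of this, 0.070721 comes from 0.046887 + 0.023834 (the overheating coolant loop=true cases).
P(overheating coolant loop | warning light) = 0.070721 / 0.232304 ≈ 0.3044

With the extra evidence:
P(warning light | low oil pressure) = 0.7024·0.87 + 0.833344·0.13 = 0.611088 + 0.108335 = 0.719423
The overheating coolant loop-present share is 0.833344·0.13 = 0.108335.
Hence the posterior is 0.108335/0.719423 ≈ 0.1506.
— low oil pressure explains away the evidence for overheating coolant loop.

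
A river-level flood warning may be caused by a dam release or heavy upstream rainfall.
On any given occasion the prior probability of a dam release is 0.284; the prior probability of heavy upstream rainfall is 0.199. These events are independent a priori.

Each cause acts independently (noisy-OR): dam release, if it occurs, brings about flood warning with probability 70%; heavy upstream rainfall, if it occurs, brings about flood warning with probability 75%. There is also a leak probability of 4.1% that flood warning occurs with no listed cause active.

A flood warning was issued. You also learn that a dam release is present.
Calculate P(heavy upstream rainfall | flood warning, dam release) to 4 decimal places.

P(heavy upstream rainfall | flood warning, dam release) ≈ 0.2445

Under noisy-OR, P(flood warning | causes) = 1 − (1−0.041)·∏(1−qᵢ) over the active causes.
P(flood warning | dam release) = 0.7123·0.801 + 0.928075·0.199 = 0.570552 + 0.184687 = 0.755239
Restricting to configurations with heavy upstream rainfall present: 0.928075·0.199 = 0.184687.
So P(heavy upstream rainfall | flood warning, dam release) = 0.184687/0.755239 ≈ 0.2445.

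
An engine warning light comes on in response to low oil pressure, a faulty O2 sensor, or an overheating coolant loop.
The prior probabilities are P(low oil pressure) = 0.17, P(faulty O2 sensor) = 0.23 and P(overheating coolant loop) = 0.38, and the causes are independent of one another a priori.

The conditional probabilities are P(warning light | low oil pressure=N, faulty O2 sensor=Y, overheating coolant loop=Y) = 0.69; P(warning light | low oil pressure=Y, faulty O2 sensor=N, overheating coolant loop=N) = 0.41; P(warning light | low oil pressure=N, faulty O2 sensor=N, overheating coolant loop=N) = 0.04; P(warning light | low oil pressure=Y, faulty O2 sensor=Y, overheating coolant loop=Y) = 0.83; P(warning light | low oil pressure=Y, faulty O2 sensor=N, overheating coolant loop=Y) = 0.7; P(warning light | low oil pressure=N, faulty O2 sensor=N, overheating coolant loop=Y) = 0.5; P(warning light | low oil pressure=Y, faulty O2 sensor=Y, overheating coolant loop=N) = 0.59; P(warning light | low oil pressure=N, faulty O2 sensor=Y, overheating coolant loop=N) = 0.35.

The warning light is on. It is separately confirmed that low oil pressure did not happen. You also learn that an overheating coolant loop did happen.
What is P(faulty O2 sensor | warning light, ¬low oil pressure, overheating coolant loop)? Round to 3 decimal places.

P(warning light | ¬low oil pressure, overheating coolant loop) = 0.5×0.77 + 0.69×0.23 = 0.385000 + 0.158700 = 0.543700
Restricting to configurations with faulty O2 sensor present: 0.69×0.23 = 0.158700.
So P(faulty O2 sensor | warning light, ¬low oil pressure, overheating coolant loop) = 0.158700/0.543700 ≈ 0.292.

P(faulty O2 sensor | warning light, ¬low oil pressure, overheating coolant loop) ≈ 0.292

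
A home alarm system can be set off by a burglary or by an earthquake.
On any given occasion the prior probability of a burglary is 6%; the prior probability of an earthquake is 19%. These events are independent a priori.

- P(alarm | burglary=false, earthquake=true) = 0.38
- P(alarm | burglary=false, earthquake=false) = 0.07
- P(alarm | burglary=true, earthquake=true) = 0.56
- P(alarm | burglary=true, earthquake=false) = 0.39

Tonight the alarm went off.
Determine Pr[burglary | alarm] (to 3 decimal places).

Pr[burglary | alarm] ≈ 0.173

P(alarm) = 0.07×0.94×0.81 + 0.38×0.94×0.19 + 0.39×0.06×0.81 + 0.56×0.06×0.19 = 0.053298 + 0.067868 + 0.018954 + 0.006384 = 0.146504
The burglary-present share is 0.018954 + 0.006384 = 0.025338.
So P(burglary | alarm) = 0.025338/0.146504 ≈ 0.173.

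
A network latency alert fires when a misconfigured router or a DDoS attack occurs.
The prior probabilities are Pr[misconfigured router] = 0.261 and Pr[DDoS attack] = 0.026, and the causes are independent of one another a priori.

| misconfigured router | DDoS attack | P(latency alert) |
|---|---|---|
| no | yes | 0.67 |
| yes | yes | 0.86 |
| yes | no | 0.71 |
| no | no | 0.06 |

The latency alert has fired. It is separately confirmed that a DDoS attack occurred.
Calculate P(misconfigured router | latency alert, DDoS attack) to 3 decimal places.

For the numerator, keep only misconfigured router=true terms: 0.86·0.261 = 0.224460
The normalizing constant is 0.67·0.739 + 0.86·0.261 = 0.719590
Posterior = 0.224460 / 0.719590 ≈ 0.312

P(misconfigured router | latency alert, DDoS attack) ≈ 0.312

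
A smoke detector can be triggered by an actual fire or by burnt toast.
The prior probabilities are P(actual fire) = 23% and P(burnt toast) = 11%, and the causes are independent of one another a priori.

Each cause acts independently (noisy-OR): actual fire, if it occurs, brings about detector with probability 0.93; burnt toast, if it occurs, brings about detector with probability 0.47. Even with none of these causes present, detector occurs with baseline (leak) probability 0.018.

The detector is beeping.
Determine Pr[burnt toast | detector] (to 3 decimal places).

Pr[burnt toast | detector] ≈ 0.243

Under noisy-OR, P(detector | causes) = 1 − (1−0.018)·∏(1−qᵢ) over the active causes.
By total probability over the 4 (actual fire, burnt toast) configurations:
  P(detector) = 0.018×0.77×0.89 + 0.47954×0.77×0.11 + 0.93126×0.23×0.89 + 0.963568×0.23×0.11
        = 0.012335 + 0.040617 + 0.190629 + 0.024378 = 0.267959
Configurations with burnt toast contribute 0.064995, so
  P(burnt toast | detector) = 0.064995 / 0.267959 ≈ 0.243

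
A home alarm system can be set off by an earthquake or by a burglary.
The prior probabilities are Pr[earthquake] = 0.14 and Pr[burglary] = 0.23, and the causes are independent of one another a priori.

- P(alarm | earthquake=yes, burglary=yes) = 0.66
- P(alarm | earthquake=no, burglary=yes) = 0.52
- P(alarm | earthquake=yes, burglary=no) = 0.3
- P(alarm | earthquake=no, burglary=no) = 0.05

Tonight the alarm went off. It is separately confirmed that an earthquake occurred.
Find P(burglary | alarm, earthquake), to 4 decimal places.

P(alarm | earthquake) = 0.3*0.77 + 0.66*0.23 = 0.231000 + 0.151800 = 0.382800
Of this, 0.151800 comes from 0.66*0.23 (the burglary=true cases).
Hence the posterior is 0.151800/0.382800 ≈ 0.3966.

P(burglary | alarm, earthquake) ≈ 0.3966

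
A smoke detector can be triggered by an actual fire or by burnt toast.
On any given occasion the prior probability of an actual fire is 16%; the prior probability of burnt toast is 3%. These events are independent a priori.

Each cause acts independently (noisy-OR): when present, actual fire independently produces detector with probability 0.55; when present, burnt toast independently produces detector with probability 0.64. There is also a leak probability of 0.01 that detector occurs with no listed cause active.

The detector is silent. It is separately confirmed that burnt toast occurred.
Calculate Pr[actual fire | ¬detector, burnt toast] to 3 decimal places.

Pr[actual fire | ¬detector, burnt toast] ≈ 0.079

Under noisy-OR, P(detector | causes) = 1 − (1−0.01)·∏(1−qᵢ) over the active causes.
Weight on actual fire=true, given the evidence: 0.16038·0.16 = 0.025661
Denominator P(¬detector | burnt toast): 0.3564·0.84 + 0.16038·0.16 = 0.325037
Posterior = 0.025661 / 0.325037 ≈ 0.079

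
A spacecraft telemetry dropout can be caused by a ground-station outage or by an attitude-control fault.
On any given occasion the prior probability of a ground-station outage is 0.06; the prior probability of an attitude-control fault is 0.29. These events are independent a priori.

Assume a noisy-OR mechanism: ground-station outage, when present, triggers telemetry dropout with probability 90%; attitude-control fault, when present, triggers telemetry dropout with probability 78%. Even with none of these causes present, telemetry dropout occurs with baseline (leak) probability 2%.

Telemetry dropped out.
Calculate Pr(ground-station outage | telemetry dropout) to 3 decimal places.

Under noisy-OR, P(telemetry dropout | causes) = 1 − (1−0.02)·∏(1−qᵢ) over the active causes.
Weight on ground-station outage=true, given the evidence: 0.038425 + 0.017025 = 0.055450
The normalizing constant is 0.02·0.94·0.71 + 0.7844·0.94·0.29 + 0.902·0.06·0.71 + 0.97844·0.06·0.29 = 0.282625
P(ground-station outage | telemetry dropout) = 0.055450/0.282625 ≈ 0.196

Pr(ground-station outage | telemetry dropout) ≈ 0.196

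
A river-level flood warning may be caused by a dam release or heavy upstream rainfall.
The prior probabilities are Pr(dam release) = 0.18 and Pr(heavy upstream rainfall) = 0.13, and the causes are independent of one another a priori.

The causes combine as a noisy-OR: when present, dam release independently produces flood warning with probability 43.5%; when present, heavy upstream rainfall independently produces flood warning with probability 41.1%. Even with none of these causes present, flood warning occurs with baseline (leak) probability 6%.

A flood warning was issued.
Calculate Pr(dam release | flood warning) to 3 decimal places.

Under noisy-OR, P(flood warning | causes) = 1 − (1−0.06)·∏(1−qᵢ) over the active causes.
Weight on dam release=true, given the evidence: 0.073430 + 0.016080 = 0.089510
Normalizer over all consistent configurations: 0.06·0.82·0.87 + 0.44634·0.82·0.13 + 0.4689·0.18·0.87 + 0.687182·0.18·0.13 = 0.179894
P(dam release | flood warning) = 0.089510/0.179894 ≈ 0.498

Pr(dam release | flood warning) ≈ 0.498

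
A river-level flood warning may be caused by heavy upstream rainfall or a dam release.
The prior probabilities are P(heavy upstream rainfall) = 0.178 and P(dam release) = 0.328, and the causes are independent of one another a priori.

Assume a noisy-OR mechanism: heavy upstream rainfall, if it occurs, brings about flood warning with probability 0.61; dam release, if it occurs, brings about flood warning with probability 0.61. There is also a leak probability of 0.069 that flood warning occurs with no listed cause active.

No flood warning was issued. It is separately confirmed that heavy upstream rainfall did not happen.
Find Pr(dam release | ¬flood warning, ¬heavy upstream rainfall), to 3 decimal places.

Under noisy-OR, P(flood warning | causes) = 1 − (1−0.069)·∏(1−qᵢ) over the active causes.
Enumerate both values of dam release and weight by the priors:
  P(¬flood warning | ¬heavy upstream rainfall) = 0.931×0.672 + 0.36309×0.328
        = 0.625632 + 0.119094 = 0.744726
The terms with dam release present sum to 0.119094, so
  P(dam release | ¬flood warning, ¬heavy upstream rainfall) = 0.119094 / 0.744726 ≈ 0.160

Pr(dam release | ¬flood warning, ¬heavy upstream rainfall) ≈ 0.160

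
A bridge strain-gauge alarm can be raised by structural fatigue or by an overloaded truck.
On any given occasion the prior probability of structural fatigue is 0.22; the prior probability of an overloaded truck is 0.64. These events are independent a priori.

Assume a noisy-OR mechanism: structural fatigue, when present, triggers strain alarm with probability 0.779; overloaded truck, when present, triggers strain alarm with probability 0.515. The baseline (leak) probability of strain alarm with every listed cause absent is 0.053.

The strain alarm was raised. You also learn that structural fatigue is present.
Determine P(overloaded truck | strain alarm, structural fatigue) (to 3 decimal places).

Under noisy-OR, P(strain alarm | causes) = 1 − (1−0.053)·∏(1−qᵢ) over the active causes.
P(strain alarm | structural fatigue) = 0.790713*0.36 + 0.898496*0.64 = 0.284657 + 0.575037 = 0.859694
Restricting to configurations with overloaded truck present: 0.898496*0.64 = 0.575037.
So P(overloaded truck | strain alarm, structural fatigue) = 0.575037/0.859694 ≈ 0.669.

P(overloaded truck | strain alarm, structural fatigue) ≈ 0.669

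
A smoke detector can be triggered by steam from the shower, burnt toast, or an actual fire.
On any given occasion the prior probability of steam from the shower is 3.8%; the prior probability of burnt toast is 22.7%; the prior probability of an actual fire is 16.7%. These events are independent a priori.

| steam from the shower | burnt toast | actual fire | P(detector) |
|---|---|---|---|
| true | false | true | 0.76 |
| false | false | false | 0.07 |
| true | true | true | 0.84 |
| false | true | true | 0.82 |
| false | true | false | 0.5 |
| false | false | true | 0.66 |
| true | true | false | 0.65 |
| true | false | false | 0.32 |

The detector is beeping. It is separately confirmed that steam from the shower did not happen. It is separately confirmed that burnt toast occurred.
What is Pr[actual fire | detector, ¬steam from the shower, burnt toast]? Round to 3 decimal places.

Pr[actual fire | detector, ¬steam from the shower, burnt toast] ≈ 0.247

P(detector | ¬steam from the shower, burnt toast) = 0.5×0.833 + 0.82×0.167 = 0.416500 + 0.136940 = 0.553440
Restricting to configurations with actual fire present: 0.82×0.167 = 0.136940.
Hence the posterior is 0.136940/0.553440 ≈ 0.247.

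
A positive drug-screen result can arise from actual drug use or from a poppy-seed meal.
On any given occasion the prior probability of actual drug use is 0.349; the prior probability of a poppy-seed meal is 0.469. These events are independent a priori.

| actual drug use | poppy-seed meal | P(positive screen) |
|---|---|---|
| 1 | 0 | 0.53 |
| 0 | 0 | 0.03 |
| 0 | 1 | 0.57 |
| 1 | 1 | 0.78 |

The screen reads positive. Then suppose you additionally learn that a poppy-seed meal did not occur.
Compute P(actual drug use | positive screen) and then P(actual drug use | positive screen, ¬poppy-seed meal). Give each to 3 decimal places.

P(positive screen) = 0.03·0.651·0.531 + 0.57·0.651·0.469 + 0.53·0.349·0.531 + 0.78·0.349·0.469 = 0.010370 + 0.174032 + 0.098219 + 0.127671 = 0.410292
Of this, 0.225890 comes from 0.098219 + 0.127671 (the actual drug use=true cases).
Hence the posterior is 0.225890/0.410292 ≈ 0.551.

Now condition on the additional information:
P(positive screen | ¬poppy-seed meal) = 0.03*0.651 + 0.53*0.349 = 0.019530 + 0.184970 = 0.204500
Of this, 0.184970 comes from 0.53*0.349 (the actual drug use=true cases).
Hence the posterior is 0.184970/0.204500 ≈ 0.904.

P(actual drug use | positive screen) ≈ 0.551; P(actual drug use | positive screen, ¬poppy-seed meal) ≈ 0.904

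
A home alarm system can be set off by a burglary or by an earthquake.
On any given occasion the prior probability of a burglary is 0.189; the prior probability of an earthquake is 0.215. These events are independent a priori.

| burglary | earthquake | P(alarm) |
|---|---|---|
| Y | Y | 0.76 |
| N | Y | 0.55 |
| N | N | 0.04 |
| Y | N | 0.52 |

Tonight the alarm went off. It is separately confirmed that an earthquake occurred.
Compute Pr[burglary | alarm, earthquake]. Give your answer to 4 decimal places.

Enumerate both values of burglary and weight by the priors:
  P(alarm | earthquake) = 0.55*0.811 + 0.76*0.189
        = 0.446050 + 0.143640 = 0.589690
Configurations with burglary contribute 0.143640, so
  P(burglary | alarm, earthquake) = 0.143640 / 0.589690 ≈ 0.2436

Pr[burglary | alarm, earthquake] ≈ 0.2436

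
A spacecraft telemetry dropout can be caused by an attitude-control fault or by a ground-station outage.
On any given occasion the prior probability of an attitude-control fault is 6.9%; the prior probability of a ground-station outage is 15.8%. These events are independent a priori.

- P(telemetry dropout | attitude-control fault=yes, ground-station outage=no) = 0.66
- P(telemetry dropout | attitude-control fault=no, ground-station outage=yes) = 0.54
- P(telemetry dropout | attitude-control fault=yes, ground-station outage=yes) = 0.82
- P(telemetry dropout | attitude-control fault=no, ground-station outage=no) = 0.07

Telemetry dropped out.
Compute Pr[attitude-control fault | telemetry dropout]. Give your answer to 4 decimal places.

Pr[attitude-control fault | telemetry dropout] ≈ 0.2604

P(telemetry dropout) = 0.07*0.931*0.842 + 0.54*0.931*0.158 + 0.66*0.069*0.842 + 0.82*0.069*0.158 = 0.054873 + 0.079433 + 0.038345 + 0.008940 = 0.181591
Of this, 0.047285 comes from 0.038345 + 0.008940 (the attitude-control fault=true cases).
Hence the posterior is 0.047285/0.181591 ≈ 0.2604.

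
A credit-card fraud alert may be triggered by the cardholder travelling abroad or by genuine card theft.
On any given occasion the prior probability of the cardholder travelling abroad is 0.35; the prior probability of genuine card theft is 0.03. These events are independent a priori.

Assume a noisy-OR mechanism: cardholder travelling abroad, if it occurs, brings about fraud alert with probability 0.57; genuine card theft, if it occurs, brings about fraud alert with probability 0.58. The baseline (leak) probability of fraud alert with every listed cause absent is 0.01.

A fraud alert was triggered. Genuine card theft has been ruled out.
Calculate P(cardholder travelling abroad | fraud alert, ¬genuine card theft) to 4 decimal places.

Under noisy-OR, P(fraud alert | causes) = 1 − (1−0.01)·∏(1−qᵢ) over the active causes.
Enumerate both values of cardholder travelling abroad and weight by the priors:
  P(fraud alert | ¬genuine card theft) = 0.01×0.65 + 0.5743×0.35
        = 0.006500 + 0.201005 = 0.207505
Configurations with cardholder travelling abroad contribute 0.201005, so
  P(cardholder travelling abroad | fraud alert, ¬genuine card theft) = 0.201005 / 0.207505 ≈ 0.9687

P(cardholder travelling abroad | fraud alert, ¬genuine card theft) ≈ 0.9687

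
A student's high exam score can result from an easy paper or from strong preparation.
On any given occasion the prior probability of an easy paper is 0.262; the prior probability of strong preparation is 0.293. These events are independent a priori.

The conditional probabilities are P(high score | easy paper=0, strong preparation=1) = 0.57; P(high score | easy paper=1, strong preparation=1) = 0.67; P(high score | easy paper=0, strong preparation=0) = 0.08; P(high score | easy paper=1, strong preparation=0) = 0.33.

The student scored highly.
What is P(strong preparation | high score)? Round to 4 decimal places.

P(strong preparation | high score) ≈ 0.6294

Weight on strong preparation=true, given the evidence: 0.123253 + 0.051433 = 0.174686
Normalizer over all consistent configurations: 0.08*0.738*0.707 + 0.57*0.738*0.293 + 0.33*0.262*0.707 + 0.67*0.262*0.293 = 0.277554
P(strong preparation | high score) = 0.174686/0.277554 ≈ 0.6294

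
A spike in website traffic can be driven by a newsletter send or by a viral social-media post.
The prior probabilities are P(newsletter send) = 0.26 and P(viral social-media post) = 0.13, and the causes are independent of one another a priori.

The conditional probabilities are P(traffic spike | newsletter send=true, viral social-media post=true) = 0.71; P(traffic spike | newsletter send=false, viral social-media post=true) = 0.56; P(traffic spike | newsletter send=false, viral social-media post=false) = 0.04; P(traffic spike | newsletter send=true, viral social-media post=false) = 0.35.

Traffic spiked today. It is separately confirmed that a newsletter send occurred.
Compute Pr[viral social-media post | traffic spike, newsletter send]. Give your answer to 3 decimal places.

Weight on viral social-media post=true, given the evidence: 0.71*0.13 = 0.092300
The normalizing constant is 0.35*0.87 + 0.71*0.13 = 0.396800
Posterior = 0.092300 / 0.396800 ≈ 0.233

Pr[viral social-media post | traffic spike, newsletter send] ≈ 0.233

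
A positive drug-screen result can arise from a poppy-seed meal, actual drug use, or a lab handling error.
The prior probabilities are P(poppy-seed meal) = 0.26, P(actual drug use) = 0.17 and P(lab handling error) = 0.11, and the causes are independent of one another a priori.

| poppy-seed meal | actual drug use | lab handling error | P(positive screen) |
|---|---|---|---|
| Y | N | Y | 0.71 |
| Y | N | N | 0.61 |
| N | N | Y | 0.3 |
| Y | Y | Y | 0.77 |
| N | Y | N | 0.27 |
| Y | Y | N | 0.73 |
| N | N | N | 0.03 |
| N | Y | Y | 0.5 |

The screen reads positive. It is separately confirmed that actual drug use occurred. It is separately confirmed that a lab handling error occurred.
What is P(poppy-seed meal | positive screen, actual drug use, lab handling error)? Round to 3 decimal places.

P(positive screen | actual drug use, lab handling error) = 0.5×0.74 + 0.77×0.26 = 0.370000 + 0.200200 = 0.570200
Of this, 0.200200 comes from 0.77×0.26 (the poppy-seed meal=true cases).
So P(poppy-seed meal | positive screen, actual drug use, lab handling error) = 0.200200/0.570200 ≈ 0.351.

P(poppy-seed meal | positive screen, actual drug use, lab handling error) ≈ 0.351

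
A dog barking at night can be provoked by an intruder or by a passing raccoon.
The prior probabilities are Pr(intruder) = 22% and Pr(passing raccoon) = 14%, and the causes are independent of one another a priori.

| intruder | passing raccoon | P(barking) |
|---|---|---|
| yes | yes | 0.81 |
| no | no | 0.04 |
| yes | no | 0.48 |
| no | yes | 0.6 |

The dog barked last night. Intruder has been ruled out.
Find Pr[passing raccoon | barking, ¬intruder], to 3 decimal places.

Pr[passing raccoon | barking, ¬intruder] ≈ 0.709

By total probability over both values of passing raccoon:
  P(barking | ¬intruder) = 0.04·0.86 + 0.6·0.14
        = 0.034400 + 0.084000 = 0.118400
Keeping only the passing raccoon-present terms gives 0.084000, so
  P(passing raccoon | barking, ¬intruder) = 0.084000 / 0.118400 ≈ 0.709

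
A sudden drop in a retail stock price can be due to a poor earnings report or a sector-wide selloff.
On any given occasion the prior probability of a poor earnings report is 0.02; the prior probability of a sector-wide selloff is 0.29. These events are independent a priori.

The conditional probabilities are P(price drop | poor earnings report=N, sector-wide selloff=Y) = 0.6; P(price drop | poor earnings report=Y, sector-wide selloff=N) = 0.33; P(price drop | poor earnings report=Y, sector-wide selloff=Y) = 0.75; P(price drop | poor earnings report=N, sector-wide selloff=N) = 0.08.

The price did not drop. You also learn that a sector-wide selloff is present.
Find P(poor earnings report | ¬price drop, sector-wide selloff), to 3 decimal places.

P(¬price drop | sector-wide selloff) = 0.4·0.98 + 0.25·0.02 = 0.392000 + 0.005000 = 0.397000
Of this, 0.005000 comes from 0.25·0.02 (the poor earnings report=true cases).
P(poor earnings report | ¬price drop, sector-wide selloff) = 0.005000 / 0.397000 ≈ 0.013

P(poor earnings report | ¬price drop, sector-wide selloff) ≈ 0.013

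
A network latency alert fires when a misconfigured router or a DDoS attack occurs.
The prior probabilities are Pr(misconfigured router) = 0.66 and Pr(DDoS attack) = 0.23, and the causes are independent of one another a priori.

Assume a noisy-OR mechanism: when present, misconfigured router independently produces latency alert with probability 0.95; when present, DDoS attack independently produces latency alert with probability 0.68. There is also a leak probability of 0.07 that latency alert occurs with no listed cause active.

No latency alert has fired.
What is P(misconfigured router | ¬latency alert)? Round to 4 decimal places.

Under noisy-OR, P(latency alert | causes) = 1 − (1−0.07)·∏(1−qᵢ) over the active causes.
Numerator (weight on configurations with misconfigured router): 0.023631 + 0.002259 = 0.025890
Normalizer over all consistent configurations: 0.93·0.34·0.77 + 0.2976·0.34·0.23 + 0.0465·0.66·0.77 + 0.01488·0.66·0.23 = 0.292636
P(misconfigured router | ¬latency alert) = 0.025890/0.292636 ≈ 0.0885

P(misconfigured router | ¬latency alert) ≈ 0.0885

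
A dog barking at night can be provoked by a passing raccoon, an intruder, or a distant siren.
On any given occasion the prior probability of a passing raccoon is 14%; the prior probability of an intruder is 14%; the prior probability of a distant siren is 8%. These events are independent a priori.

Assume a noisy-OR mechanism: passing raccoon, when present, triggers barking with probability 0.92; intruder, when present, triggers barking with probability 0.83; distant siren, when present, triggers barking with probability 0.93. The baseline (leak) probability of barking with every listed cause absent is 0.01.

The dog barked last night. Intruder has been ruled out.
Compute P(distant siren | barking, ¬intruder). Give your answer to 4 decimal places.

Under noisy-OR, P(barking | causes) = 1 − (1−0.01)·∏(1−qᵢ) over the active causes.
By total probability over the 4 (passing raccoon, distant siren) configurations:
  P(barking | ¬intruder) = 0.01*0.86*0.92 + 0.9307*0.86*0.08 + 0.9208*0.14*0.92 + 0.994456*0.14*0.08
        = 0.007912 + 0.064032 + 0.118599 + 0.011138 = 0.201681
Configurations with distant siren contribute 0.075170, so
  P(distant siren | barking, ¬intruder) = 0.075170 / 0.201681 ≈ 0.3727

P(distant siren | barking, ¬intruder) ≈ 0.3727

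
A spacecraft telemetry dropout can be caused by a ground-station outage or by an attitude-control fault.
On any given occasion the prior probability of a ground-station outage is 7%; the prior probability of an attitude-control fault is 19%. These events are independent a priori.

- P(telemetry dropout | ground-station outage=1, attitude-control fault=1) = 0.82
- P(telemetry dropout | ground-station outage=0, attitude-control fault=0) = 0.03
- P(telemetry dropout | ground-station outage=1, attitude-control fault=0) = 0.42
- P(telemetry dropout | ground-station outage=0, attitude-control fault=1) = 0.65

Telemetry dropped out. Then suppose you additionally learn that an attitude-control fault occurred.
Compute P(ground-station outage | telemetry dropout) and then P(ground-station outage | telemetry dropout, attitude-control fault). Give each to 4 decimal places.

P(ground-station outage | telemetry dropout) ≈ 0.2017; P(ground-station outage | telemetry dropout, attitude-control fault) ≈ 0.0867

Sum P(telemetry dropout|·) weighted by the priors over the 4 (ground-station outage, attitude-control fault) configurations:
  P(telemetry dropout) = 0.03*0.93*0.81 + 0.65*0.93*0.19 + 0.42*0.07*0.81 + 0.82*0.07*0.19
        = 0.022599 + 0.114855 + 0.023814 + 0.010906 = 0.172174
The terms with ground-station outage present sum to 0.034720, so
  P(ground-station outage | telemetry dropout) = 0.034720 / 0.172174 ≈ 0.2017

Now condition on the additional information:
Enumerate both values of ground-station outage and weight by the priors:
  P(telemetry dropout | attitude-control fault) = 0.65*0.93 + 0.82*0.07
        = 0.604500 + 0.057400 = 0.661900
Configurations with ground-station outage contribute 0.057400, so
  P(ground-station outage | telemetry dropout, attitude-control fault) = 0.057400 / 0.661900 ≈ 0.0867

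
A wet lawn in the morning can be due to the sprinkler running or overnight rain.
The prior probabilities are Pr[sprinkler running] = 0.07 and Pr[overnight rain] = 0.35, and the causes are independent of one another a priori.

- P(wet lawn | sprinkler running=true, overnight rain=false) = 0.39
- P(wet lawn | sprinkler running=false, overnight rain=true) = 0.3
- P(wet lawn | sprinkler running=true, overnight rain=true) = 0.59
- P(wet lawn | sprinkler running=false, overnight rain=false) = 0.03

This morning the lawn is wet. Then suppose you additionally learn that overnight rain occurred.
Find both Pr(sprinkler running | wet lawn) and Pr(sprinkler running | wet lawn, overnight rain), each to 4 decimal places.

Pr(sprinkler running | wet lawn) ≈ 0.2176; Pr(sprinkler running | wet lawn, overnight rain) ≈ 0.1289

P(wet lawn) = 0.03*0.93*0.65 + 0.3*0.93*0.35 + 0.39*0.07*0.65 + 0.59*0.07*0.35 = 0.018135 + 0.097650 + 0.017745 + 0.014455 = 0.147985
The sprinkler running-present share is 0.017745 + 0.014455 = 0.032200.
So P(sprinkler running | wet lawn) = 0.032200/0.147985 ≈ 0.2176.

Now also conditioning on overnight rain=true:
Numerator (weight on configurations with sprinkler running): 0.59*0.07 = 0.041300
The normalizing constant is 0.3*0.93 + 0.59*0.07 = 0.320300
Posterior = 0.041300 / 0.320300 ≈ 0.1289
The drop from 0.2176 to 0.1289 is the explaining-away (discounting) effect.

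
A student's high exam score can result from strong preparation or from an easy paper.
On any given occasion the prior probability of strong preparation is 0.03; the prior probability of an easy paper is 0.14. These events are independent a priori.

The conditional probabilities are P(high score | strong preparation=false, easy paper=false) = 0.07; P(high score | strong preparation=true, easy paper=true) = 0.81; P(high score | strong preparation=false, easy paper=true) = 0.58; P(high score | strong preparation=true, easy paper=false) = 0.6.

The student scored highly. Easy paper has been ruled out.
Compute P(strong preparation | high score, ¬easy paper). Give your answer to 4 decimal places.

P(strong preparation | high score, ¬easy paper) ≈ 0.2095

Numerator (weight on configurations with strong preparation): 0.6·0.03 = 0.018000
The normalizing constant is 0.07·0.97 + 0.6·0.03 = 0.085900
Posterior = 0.018000 / 0.085900 ≈ 0.2095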